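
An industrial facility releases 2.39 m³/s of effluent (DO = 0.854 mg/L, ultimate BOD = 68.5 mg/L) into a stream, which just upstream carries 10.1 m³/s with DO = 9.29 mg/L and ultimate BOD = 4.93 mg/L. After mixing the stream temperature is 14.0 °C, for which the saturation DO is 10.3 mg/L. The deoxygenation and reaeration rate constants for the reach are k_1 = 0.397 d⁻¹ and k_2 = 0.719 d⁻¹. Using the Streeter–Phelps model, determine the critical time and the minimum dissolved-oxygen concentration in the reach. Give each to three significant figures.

Mixed DO = (10.1×9.29 + 2.39×0.854)/(10.1+2.39) = 95.87/12.49 = 7.676 mg/L.
Mixed L₀ = (10.1×4.93 + 2.39×68.5)/(12.49) = 213.5/12.49 = 17.09 mg/L.
Initial deficit D₀ = C_s − DO₀ = 10.3 − 7.676 = 2.624 mg/L.
t_c = (1/0.3220) ln[(0.719/0.397)(1 − 2.624×0.3220/(0.397×17.09))] = 3.106 × ln(1.586) = 1.432 d.
D_c = (0.397/0.719) × 17.09 × e^(−0.397×1.432) = 0.5522 × 17.09 × 0.5665 = 5.347 mg/L.
Minimum DO = 10.3 − 5.347 = 4.953 mg/L.

t_c ≈ 1.43 d; minimum DO ≈ 4.95 mg/L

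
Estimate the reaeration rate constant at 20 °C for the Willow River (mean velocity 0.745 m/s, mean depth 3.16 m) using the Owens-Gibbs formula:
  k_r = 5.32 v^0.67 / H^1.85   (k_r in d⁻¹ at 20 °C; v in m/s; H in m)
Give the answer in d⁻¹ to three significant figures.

k_r ≈ 0.520 d⁻¹

k_r = 5.32 × 0.745^0.67 / 3.16^1.85 = 5.32 × 0.8210 / 8.403 = 0.5198 d⁻¹.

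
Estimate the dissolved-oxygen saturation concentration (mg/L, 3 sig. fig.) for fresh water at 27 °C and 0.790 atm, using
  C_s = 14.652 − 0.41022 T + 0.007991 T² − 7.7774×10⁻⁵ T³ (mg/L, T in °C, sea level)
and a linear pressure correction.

At sea level: C_s = 14.652 − 0.41022×27 + 0.007991×27² − 7.7774×10⁻⁵×27³ = 7.871 mg/L.
Pressure correction: C_s' = 7.871 × 0.790 = 6.218 mg/L.

C_s ≈ 6.22 mg/L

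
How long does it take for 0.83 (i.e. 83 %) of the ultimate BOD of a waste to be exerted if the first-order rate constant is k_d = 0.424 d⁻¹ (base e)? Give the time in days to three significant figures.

t ≈ 4.18 d

y/L₀ = 1 − e^(−k_d t) = 0.83 ⇒ e^(−k_d t) = 0.170
t = −ln(0.170) / 0.424 = 1.772 / 0.424 = 4.179 d.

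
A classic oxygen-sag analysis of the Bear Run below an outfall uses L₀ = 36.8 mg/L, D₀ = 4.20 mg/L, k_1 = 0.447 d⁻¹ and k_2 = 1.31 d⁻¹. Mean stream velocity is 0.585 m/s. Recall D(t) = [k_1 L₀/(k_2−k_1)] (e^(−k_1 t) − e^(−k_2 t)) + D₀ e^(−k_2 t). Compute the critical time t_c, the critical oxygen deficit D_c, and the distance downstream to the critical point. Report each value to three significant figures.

t_c = [1/(k_2−k_1)] ln[(k_2/k_1)(1 − D₀(k_2−k_1)/(k_1 L₀))]
= [1/(1.31−0.447)] ln[(1.31/0.447)(1 − 4.20×0.8630/(0.447×36.8))]
= (1/0.8630) ln[2.931 × 0.7797] = 1.159 × ln(2.285) = 1.159 × 0.8263 = 0.9575 d.
D_c = (k_1/k_2) L₀ e^(−k_1 t_c) = (0.447/1.31) × 36.8 × e^(−0.447×0.9575) = 0.3412 × 36.8 × 0.6518 = 8.185 mg/L.
x_c = v t_c = 0.585 m/s × 0.9575 d × 86400 s/d = 48400 m ≈ 48.4 km.

t_c ≈ 0.957 d; D_c ≈ 8.18 mg/L; x_c ≈ 48.4 km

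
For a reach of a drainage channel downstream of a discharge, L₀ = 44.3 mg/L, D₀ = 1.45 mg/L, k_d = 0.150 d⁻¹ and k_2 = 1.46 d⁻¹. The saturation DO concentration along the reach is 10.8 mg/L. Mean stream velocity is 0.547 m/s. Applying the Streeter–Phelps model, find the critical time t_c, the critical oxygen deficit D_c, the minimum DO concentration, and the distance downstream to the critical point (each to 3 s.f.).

t_c ≈ 1.48 d; D_c ≈ 3.65 mg/L; min DO ≈ 7.15 mg/L; x_c ≈ 69.9 km

With k_2/k_d = 9.733 and 1 − D₀(k_2−k_d)/(k_d L₀) = 0.7141,
t_c = ln(9.733 × 0.7141) / (1.46 − 0.150) = ln(6.951) / 1.310 = 1.939/1.310 = 1.480 d.
L(t_c) = L₀ e^(−k_d t_c) = 44.3 × 0.8009 = 35.48 mg/L, and at the critical point k_2 D_c = k_d L, so D_c = (0.150/1.46) × 35.48 = 3.645 mg/L.
Minimum DO = C_s − D_c = 10.8 − 3.645 = 7.155 mg/L.
x_c = v t_c = 0.547 m/s × 1.480 d × 86400 s/d = 69950 m ≈ 69.9 km.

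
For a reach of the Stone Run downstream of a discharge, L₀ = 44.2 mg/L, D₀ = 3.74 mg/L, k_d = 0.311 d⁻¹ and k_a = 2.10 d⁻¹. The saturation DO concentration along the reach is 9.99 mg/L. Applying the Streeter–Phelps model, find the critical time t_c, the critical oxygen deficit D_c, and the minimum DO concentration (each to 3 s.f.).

t_c ≈ 0.695 d; D_c ≈ 5.27 mg/L; min DO ≈ 4.72 mg/L

With k_a/k_d = 6.752 and 1 − D₀(k_a−k_d)/(k_d L₀) = 0.5133,
t_c = ln(6.752 × 0.5133) / (2.10 − 0.311) = ln(3.466) / 1.789 = 1.243/1.789 = 0.6948 d.
L(t_c) = L₀ e^(−k_d t_c) = 44.2 × 0.8057 = 35.61 mg/L, and at the critical point k_a D_c = k_d L, so D_c = (0.311/2.10) × 35.61 = 5.274 mg/L.
Minimum DO = C_s − D_c = 9.99 − 5.274 = 4.716 mg/L.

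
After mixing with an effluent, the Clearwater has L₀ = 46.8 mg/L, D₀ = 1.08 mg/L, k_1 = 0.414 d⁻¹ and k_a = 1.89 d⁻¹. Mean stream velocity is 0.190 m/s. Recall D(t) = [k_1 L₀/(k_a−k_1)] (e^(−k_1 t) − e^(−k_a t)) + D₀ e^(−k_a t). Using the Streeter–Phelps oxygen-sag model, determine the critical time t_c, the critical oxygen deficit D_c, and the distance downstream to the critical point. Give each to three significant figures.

t_c ≈ 0.971 d; D_c ≈ 6.86 mg/L; x_c ≈ 15.9 km

With k_a/k_1 = 4.565 and 1 − D₀(k_a−k_1)/(k_1 L₀) = 0.9177,
t_c = ln(4.565 × 0.9177) / (1.89 − 0.414) = ln(4.190) / 1.476 = 1.433/1.476 = 0.9706 d.
L(t_c) = L₀ e^(−k_1 t_c) = 46.8 × 0.6691 = 31.31 mg/L, and at the critical point k_a D_c = k_1 L, so D_c = (0.414/1.89) × 31.31 = 6.859 mg/L.
x_c = v t_c = 0.190 m/s × 0.9706 d × 86400 s/d = 15930 m ≈ 15.9 km.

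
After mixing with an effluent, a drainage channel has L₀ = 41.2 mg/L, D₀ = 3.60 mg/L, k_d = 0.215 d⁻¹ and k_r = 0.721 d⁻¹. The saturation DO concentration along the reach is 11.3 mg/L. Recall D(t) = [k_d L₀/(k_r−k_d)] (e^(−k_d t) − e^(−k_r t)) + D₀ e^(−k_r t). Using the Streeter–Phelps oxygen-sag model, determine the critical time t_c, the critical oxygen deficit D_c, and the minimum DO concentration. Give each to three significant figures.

t_c ≈ 1.94 d; D_c ≈ 8.10 mg/L; min DO ≈ 3.20 mg/L

With k_r/k_d = 3.353 and 1 − D₀(k_r−k_d)/(k_d L₀) = 0.7944,
t_c = ln(3.353 × 0.7944) / (0.721 − 0.215) = ln(2.664) / 0.5060 = 0.9798/0.5060 = 1.936 d.
L(t_c) = L₀ e^(−k_d t_c) = 41.2 × 0.6595 = 27.17 mg/L, and at the critical point k_r D_c = k_d L, so D_c = (0.215/0.721) × 27.17 = 8.102 mg/L.
Minimum DO = C_s − D_c = 11.3 − 8.102 = 3.198 mg/L.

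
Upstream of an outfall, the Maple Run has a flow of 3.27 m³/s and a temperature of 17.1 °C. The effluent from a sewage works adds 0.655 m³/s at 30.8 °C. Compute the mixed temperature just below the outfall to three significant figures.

Flow-weighted mixing: C = (Q_r C_r + Q_w C_w)/(Q_r + Q_w)
= (3.27×17.1 + 0.655×30.8)/(3.27 + 0.655) = 76.09/3.925 = 19.39 °C.

19.4 °C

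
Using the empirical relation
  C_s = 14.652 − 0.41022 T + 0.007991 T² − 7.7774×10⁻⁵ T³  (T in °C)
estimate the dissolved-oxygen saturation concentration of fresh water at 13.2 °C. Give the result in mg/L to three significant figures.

C_s ≈ 10.5 mg/L

C_s = 14.652 − 0.41022×13.2 + 0.007991×13.2² − 7.7774×10⁻⁵×13.2³ = 10.45 mg/L.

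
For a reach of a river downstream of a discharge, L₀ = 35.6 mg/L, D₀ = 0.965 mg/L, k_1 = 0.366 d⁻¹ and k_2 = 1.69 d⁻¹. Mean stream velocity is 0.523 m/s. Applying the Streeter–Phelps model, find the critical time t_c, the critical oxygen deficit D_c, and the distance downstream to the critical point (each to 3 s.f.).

With k_2/k_1 = 4.617 and 1 − D₀(k_2−k_1)/(k_1 L₀) = 0.9019,
t_c = ln(4.617 × 0.9019) / (1.69 − 0.366) = ln(4.165) / 1.324 = 1.427/1.324 = 1.078 d.
D_c = (k_1/k_2) L₀ e^(−k_1 t_c) = (0.366/1.69) × 35.6 × e^(−0.366×1.078) = 0.2166 × 35.6 × 0.6741 = 5.197 mg/L.
x_c = v t_c = 0.523 m/s × 1.078 d × 86400 s/d = 48690 m ≈ 48.7 km.

t_c ≈ 1.08 d; D_c ≈ 5.20 mg/L; x_c ≈ 48.7 km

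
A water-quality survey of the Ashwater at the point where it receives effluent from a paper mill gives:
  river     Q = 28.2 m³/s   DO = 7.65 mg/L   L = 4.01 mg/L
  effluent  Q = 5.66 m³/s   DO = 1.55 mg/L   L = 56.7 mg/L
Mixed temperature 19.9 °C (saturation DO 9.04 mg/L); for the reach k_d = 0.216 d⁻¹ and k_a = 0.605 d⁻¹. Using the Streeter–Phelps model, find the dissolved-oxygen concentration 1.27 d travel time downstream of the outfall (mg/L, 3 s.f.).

DO ≈ 5.81 mg/L

Mixed DO = (28.2×7.65 + 5.66×1.55)/(28.2+5.66) = 224.5/33.86 = 6.630 mg/L.
Mixed L₀ = (28.2×4.01 + 5.66×56.7)/(33.86) = 434.0/33.86 = 12.82 mg/L.
Initial deficit D₀ = C_s − DO₀ = 9.04 − 6.630 = 2.410 mg/L.
D(1.27) = [0.216×12.82/(0.605−0.216)](e^(−0.216×1.27) − e^(−0.605×1.27)) + 2.410 e^(−0.605×1.27)
= 7.117 × (0.7601 − 0.4638) + 2.410 × 0.4638 = 3.226 mg/L.
DO = 9.04 − 3.226 = 5.814 mg/L.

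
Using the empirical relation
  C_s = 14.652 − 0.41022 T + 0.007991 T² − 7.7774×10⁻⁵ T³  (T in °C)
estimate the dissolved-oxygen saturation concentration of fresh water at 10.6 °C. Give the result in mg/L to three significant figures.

C_s ≈ 11.1 mg/L

C_s = 14.652 − 0.41022×10.6 + 0.007991×10.6² − 7.7774×10⁻⁵×10.6³ = 11.11 mg/L.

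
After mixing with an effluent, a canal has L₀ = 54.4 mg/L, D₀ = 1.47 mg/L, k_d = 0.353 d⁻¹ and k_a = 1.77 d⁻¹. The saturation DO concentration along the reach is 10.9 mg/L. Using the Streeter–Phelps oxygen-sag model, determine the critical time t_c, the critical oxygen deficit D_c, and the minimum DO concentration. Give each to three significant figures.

t_c ≈ 1.06 d; D_c ≈ 7.47 mg/L; min DO ≈ 3.43 mg/L

At the critical point dD/dt = 0, so k_d L₀ e^(−k_d t) = k_a D. Substituting D(t) from the Streeter–Phelps equation and solving for t gives
t_c = ln[(k_a/k_d)(1 − D₀(k_a−k_d)/(k_d L₀))] / (k_a−k_d).
Here k_a−k_d = 1.417 d⁻¹ and 1 − D₀(k_a−k_d)/(k_d L₀) = 1 − 1.47×1.417/(0.353×54.4) = 0.8915, so
t_c = ln(5.014 × 0.8915) / 1.417 = 1.497 / 1.417 = 1.057 d.
L(t_c) = L₀ e^(−k_d t_c) = 54.4 × 0.6886 = 37.46 mg/L, and at the critical point k_a D_c = k_d L, so D_c = (0.353/1.77) × 37.46 = 7.471 mg/L.
Minimum DO = C_s − D_c = 10.9 − 7.471 = 3.429 mg/L.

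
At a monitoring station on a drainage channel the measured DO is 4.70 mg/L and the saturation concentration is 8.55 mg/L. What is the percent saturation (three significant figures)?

55.0 % saturation

% saturation = C/C_s × 100 = 4.70/8.55 × 100 = 55.0 %.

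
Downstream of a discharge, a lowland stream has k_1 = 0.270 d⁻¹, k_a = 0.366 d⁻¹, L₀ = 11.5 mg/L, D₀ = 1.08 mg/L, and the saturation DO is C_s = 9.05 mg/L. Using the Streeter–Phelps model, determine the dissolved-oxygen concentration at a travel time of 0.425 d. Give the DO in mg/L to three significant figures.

k_1 L₀/(k_a−k_1) = 0.270×11.5/(0.366−0.270) = 3.105/0.09600 = 32.34 mg/L.
e^(−k_1 t) = e^(−0.270×0.4250) = 0.8916; e^(−k_a t) = e^(−0.366×0.4250) = 0.8559.
D = 32.34 × (0.8916 − 0.8559) + 1.08 × 0.8559 = 1.153 + 0.9244 = 2.077 mg/L.
DO = C_s − D = 9.05 − 2.077 = 6.973 mg/L.

DO ≈ 6.97 mg/L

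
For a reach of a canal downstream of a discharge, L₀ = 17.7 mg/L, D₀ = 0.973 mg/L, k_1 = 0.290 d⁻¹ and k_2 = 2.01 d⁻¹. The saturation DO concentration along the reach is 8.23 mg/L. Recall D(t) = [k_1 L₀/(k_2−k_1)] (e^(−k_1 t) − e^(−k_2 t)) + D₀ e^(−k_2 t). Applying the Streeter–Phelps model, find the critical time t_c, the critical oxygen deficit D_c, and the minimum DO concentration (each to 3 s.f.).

t_c ≈ 0.896 d; D_c ≈ 1.97 mg/L; min DO ≈ 6.26 mg/L

At the critical point dD/dt = 0, so k_1 L₀ e^(−k_1 t) = k_2 D. Substituting D(t) from the Streeter–Phelps equation and solving for t gives
t_c = ln[(k_2/k_1)(1 − D₀(k_2−k_1)/(k_1 L₀))] / (k_2−k_1).
Here k_2−k_1 = 1.720 d⁻¹ and 1 − D₀(k_2−k_1)/(k_1 L₀) = 1 − 0.973×1.720/(0.290×17.7) = 0.6740, so
t_c = ln(6.931 × 0.6740) / 1.720 = 1.541 / 1.720 = 0.8962 d.
L(t_c) = L₀ e^(−k_1 t_c) = 17.7 × 0.7711 = 13.65 mg/L, and at the critical point k_2 D_c = k_1 L, so D_c = (0.290/2.01) × 13.65 = 1.969 mg/L.
Minimum DO = C_s − D_c = 8.23 − 1.969 = 6.261 mg/L.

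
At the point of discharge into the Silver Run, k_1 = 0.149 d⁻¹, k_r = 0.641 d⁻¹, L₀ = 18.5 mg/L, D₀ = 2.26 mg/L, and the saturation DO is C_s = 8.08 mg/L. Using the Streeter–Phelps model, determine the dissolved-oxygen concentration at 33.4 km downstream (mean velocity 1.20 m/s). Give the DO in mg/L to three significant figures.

DO ≈ 5.46 mg/L

Travel time t = x/v = 33.4 km / (1.20 m/s) = 33400 m / 1.20 m/s = 27830 s = 0.3221 d.
k_1 L₀/(k_r−k_1) = 0.149×18.5/(0.641−0.149) = 2.756/0.4920 = 5.603 mg/L.
e^(−k_1 t) = e^(−0.149×0.3221) = 0.9531; e^(−k_r t) = e^(−0.641×0.3221) = 0.8134.
D = 5.603 × (0.9531 − 0.8134) + 2.26 × 0.8134 = 0.7827 + 1.838 = 2.621 mg/L.
DO = C_s − D = 8.08 − 2.621 = 5.459 mg/L.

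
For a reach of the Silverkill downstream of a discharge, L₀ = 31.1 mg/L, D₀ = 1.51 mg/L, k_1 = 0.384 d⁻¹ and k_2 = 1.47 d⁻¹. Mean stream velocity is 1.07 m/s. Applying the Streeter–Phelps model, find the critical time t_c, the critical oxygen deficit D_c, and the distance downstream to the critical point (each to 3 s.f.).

t_c = [1/(k_2−k_1)] ln[(k_2/k_1)(1 − D₀(k_2−k_1)/(k_1 L₀))]
= [1/(1.47−0.384)] ln[(1.47/0.384)(1 − 1.51×1.086/(0.384×31.1))]
= (1/1.086) ln[3.828 × 0.8627] = 0.9208 × ln(3.302) = 0.9208 × 1.195 = 1.100 d.
D_c = (k_1/k_2) L₀ e^(−k_1 t_c) = (0.384/1.47) × 31.1 × e^(−0.384×1.100) = 0.2612 × 31.1 × 0.6555 = 5.325 mg/L.
x_c = v t_c = 1.07 m/s × 1.100 d × 86400 s/d = 101700 m ≈ 102 km.

t_c ≈ 1.10 d; D_c ≈ 5.32 mg/L; x_c ≈ 102 km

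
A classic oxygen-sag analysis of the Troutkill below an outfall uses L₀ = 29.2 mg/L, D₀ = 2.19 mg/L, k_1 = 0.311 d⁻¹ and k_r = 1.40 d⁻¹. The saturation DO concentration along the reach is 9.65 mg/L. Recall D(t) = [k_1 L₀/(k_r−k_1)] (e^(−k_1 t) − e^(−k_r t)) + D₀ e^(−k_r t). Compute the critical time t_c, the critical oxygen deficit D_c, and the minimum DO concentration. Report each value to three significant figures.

t_c ≈ 1.10 d; D_c ≈ 4.60 mg/L; min DO ≈ 5.05 mg/L

t_c = [1/(k_r−k_1)] ln[(k_r/k_1)(1 − D₀(k_r−k_1)/(k_1 L₀))]
= [1/(1.40−0.311)] ln[(1.40/0.311)(1 − 2.19×1.089/(0.311×29.2))]
= (1/1.089) ln[4.502 × 0.7374] = 0.9183 × ln(3.319) = 0.9183 × 1.200 = 1.102 d.
D_c = (k_1/k_r) L₀ e^(−k_1 t_c) = (0.311/1.40) × 29.2 × e^(−0.311×1.102) = 0.2221 × 29.2 × 0.7099 = 4.605 mg/L.
Minimum DO = C_s − D_c = 9.65 − 4.605 = 5.045 mg/L.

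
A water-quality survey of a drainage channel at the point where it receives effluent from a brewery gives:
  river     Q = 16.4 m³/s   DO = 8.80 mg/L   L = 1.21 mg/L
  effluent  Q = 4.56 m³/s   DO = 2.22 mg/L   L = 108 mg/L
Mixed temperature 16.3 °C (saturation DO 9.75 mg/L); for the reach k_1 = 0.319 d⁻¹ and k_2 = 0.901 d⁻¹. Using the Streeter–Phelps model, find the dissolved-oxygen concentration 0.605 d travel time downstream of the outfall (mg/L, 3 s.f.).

Mixed DO = (16.4×8.80 + 4.56×2.22)/(16.4+4.56) = 154.4/20.96 = 7.368 mg/L.
Mixed L₀ = (16.4×1.21 + 4.56×108)/(20.96) = 512.3/20.96 = 24.44 mg/L.
Initial deficit D₀ = C_s − DO₀ = 9.75 − 7.368 = 2.382 mg/L.
D(0.605) = [0.319×24.44/(0.901−0.319)](e^(−0.319×0.605) − e^(−0.901×0.605)) + 2.382 e^(−0.901×0.605)
= 13.40 × (0.8245 − 0.5798) + 2.382 × 0.5798 = 4.659 mg/L.
DO = 9.75 − 4.659 = 5.091 mg/L.

DO ≈ 5.09 mg/L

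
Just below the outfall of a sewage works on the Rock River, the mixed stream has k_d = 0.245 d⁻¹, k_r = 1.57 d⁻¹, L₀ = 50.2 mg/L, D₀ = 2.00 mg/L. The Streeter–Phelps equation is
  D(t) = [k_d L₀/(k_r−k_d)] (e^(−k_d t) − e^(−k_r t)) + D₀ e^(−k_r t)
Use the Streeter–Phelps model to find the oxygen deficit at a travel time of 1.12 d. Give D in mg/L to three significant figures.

D ≈ 5.80 mg/L

k_d L₀/(k_r−k_d) = 0.245×50.2/(1.57−0.245) = 12.30/1.325 = 9.282 mg/L.
e^(−k_d t) = e^(−0.245×1.120) = 0.7600; e^(−k_r t) = e^(−1.57×1.120) = 0.1723.
D = 9.282 × (0.7600 − 0.1723) + 2.00 × 0.1723 = 5.455 + 0.3446 = 5.800 mg/L.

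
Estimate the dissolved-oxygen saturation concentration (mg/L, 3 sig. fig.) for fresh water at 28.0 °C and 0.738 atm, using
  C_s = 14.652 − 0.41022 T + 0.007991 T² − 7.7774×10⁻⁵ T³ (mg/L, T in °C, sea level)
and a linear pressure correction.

At sea level: C_s = 14.652 − 0.41022×28.0 + 0.007991×28.0² − 7.7774×10⁻⁵×28.0³ = 7.723 mg/L.
Pressure correction: C_s' = 7.723 × 0.738 = 5.700 mg/L.

C_s ≈ 5.70 mg/L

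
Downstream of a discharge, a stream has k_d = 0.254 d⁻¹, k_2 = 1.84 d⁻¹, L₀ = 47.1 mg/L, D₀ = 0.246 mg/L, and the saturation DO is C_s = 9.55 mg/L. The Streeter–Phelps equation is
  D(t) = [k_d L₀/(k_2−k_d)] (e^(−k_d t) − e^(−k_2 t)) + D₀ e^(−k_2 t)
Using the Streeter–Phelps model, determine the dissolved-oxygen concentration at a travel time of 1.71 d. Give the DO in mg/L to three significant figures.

k_d L₀/(k_2−k_d) = 0.254×47.1/(1.84−0.254) = 11.96/1.586 = 7.543 mg/L.
e^(−k_d t) = e^(−0.254×1.710) = 0.6477; e^(−k_2 t) = e^(−1.84×1.710) = 0.04301.
D = 7.543 × (0.6477 − 0.04301) + 0.246 × 0.04301 = 4.561 + 0.01058 = 4.572 mg/L.
DO = C_s − D = 9.55 − 4.572 = 4.978 mg/L.

DO ≈ 4.98 mg/L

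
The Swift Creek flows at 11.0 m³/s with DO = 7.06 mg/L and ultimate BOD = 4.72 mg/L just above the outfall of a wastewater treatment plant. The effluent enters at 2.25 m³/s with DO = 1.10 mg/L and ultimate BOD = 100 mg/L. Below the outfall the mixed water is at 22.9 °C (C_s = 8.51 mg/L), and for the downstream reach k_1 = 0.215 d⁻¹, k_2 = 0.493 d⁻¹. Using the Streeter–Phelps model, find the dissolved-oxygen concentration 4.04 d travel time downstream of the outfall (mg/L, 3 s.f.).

DO ≈ 3.60 mg/L

Mixed DO = (11.0×7.06 + 2.25×1.10)/(11.0+2.25) = 80.13/13.25 = 6.048 mg/L.
Mixed L₀ = (11.0×4.72 + 2.25×100)/(13.25) = 276.9/13.25 = 20.90 mg/L.
Initial deficit D₀ = C_s − DO₀ = 8.51 − 6.048 = 2.462 mg/L.
D(4.04) = [0.215×20.90/(0.493−0.215)](e^(−0.215×4.04) − e^(−0.493×4.04)) + 2.462 e^(−0.493×4.04)
= 16.16 × (0.4195 − 0.1365) + 2.462 × 0.1365 = 4.911 mg/L.
DO = 8.51 − 4.911 = 3.599 mg/L.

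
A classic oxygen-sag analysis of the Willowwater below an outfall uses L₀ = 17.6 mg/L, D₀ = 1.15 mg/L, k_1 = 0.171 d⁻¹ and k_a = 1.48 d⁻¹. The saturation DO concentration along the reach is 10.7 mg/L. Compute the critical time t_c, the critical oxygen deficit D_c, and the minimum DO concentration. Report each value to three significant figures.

t_c ≈ 1.12 d; D_c ≈ 1.68 mg/L; min DO ≈ 9.02 mg/L

t_c = [1/(k_a−k_1)] ln[(k_a/k_1)(1 − D₀(k_a−k_1)/(k_1 L₀))]
= [1/(1.48−0.171)] ln[(1.48/0.171)(1 − 1.15×1.309/(0.171×17.6))]
= (1/1.309) ln[8.655 × 0.4998] = 0.7639 × ln(4.326) = 0.7639 × 1.465 = 1.119 d.
D_c = (k_1/k_a) L₀ e^(−k_1 t_c) = (0.171/1.48) × 17.6 × e^(−0.171×1.119) = 0.1155 × 17.6 × 0.8259 = 1.679 mg/L.
Minimum DO = C_s − D_c = 10.7 − 1.679 = 9.021 mg/L.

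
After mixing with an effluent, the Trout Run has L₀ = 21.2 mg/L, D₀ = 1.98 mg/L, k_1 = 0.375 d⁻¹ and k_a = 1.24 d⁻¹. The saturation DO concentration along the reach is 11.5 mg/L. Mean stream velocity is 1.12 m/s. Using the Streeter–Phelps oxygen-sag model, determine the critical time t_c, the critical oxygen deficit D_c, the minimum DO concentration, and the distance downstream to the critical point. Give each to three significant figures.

t_c ≈ 1.10 d; D_c ≈ 4.24 mg/L; min DO ≈ 7.26 mg/L; x_c ≈ 107 km

t_c = [1/(k_a−k_1)] ln[(k_a/k_1)(1 − D₀(k_a−k_1)/(k_1 L₀))]
= [1/(1.24−0.375)] ln[(1.24/0.375)(1 − 1.98×0.8650/(0.375×21.2))]
= (1/0.8650) ln[3.307 × 0.7846] = 1.156 × ln(2.594) = 1.156 × 0.9533 = 1.102 d.
L(t_c) = L₀ e^(−k_1 t_c) = 21.2 × 0.6615 = 14.02 mg/L, and at the critical point k_a D_c = k_1 L, so D_c = (0.375/1.24) × 14.02 = 4.241 mg/L.
Minimum DO = C_s − D_c = 11.5 − 4.241 = 7.259 mg/L.
x_c = v t_c = 1.12 m/s × 1.102 d × 86400 s/d = 106600 m ≈ 107 km.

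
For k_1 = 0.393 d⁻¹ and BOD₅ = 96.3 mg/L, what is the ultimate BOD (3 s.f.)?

BOD₅ = L₀(1 − e^(−5k_1)) ⇒ L₀ = BOD₅ / (1 − e^(−5×0.393))
= 96.3 / (1 − 0.1402) = 96.3 / 0.8598 = 112.0 mg/L.

L₀ ≈ 112 mg/L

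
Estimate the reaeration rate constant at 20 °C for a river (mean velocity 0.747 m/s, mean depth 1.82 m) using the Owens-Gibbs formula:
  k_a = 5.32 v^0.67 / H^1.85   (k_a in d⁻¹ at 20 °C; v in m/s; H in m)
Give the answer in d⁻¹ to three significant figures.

k_a = 5.32 × 0.747^0.67 / 1.82^1.85 = 5.32 × 0.8225 / 3.028 = 1.445 d⁻¹.

k_a ≈ 1.45 d⁻¹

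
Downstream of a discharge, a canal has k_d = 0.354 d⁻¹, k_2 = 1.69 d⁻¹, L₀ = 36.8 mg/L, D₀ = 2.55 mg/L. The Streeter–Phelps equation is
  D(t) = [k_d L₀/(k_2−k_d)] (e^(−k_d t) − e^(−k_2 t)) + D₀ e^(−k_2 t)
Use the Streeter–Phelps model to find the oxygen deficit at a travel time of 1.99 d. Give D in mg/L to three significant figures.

D ≈ 4.57 mg/L

k_d L₀/(k_2−k_d) = 0.354×36.8/(1.69−0.354) = 13.03/1.336 = 9.751 mg/L.
e^(−k_d t) = e^(−0.354×1.990) = 0.4944; e^(−k_2 t) = e^(−1.69×1.990) = 0.03463.
D = 9.751 × (0.4944 − 0.03463) + 2.55 × 0.03463 = 4.483 + 0.08830 = 4.571 mg/L.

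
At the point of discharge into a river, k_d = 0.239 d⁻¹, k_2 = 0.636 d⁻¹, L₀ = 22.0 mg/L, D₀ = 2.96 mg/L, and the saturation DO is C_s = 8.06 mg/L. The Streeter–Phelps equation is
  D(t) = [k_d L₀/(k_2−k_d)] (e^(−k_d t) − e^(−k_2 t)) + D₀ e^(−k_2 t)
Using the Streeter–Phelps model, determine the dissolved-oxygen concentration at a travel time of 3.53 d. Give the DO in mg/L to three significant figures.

k_d L₀/(k_2−k_d) = 0.239×22.0/(0.636−0.239) = 5.258/0.3970 = 13.24 mg/L.
e^(−k_d t) = e^(−0.239×3.530) = 0.4301; e^(−k_2 t) = e^(−0.636×3.530) = 0.1059.
D = 13.24 × (0.4301 − 0.1059) + 2.96 × 0.1059 = 4.294 + 0.3135 = 4.607 mg/L.
DO = C_s − D = 8.06 − 4.607 = 3.453 mg/L.

DO ≈ 3.45 mg/L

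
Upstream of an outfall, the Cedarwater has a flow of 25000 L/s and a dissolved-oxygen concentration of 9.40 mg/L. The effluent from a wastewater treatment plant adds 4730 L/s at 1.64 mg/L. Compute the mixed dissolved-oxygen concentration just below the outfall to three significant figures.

8.17 mg/L

Flow-weighted mixing: C = (Q_r C_r + Q_w C_w)/(Q_r + Q_w)
= (25000×9.40 + 4730×1.64)/(25000 + 4730) = 242800/29730 = 8.165 mg/L.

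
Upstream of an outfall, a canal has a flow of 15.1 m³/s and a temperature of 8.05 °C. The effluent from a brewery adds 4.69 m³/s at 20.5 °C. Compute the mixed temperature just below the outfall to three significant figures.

11.0 °C

Flow-weighted mixing: C = (Q_r C_r + Q_w C_w)/(Q_r + Q_w)
= (15.1×8.05 + 4.69×20.5)/(15.1 + 4.69) = 217.7/19.79 = 11.00 °C.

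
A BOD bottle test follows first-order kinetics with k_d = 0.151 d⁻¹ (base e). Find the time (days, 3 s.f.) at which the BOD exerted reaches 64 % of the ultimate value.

y/L₀ = 1 − e^(−k_d t) = 0.64 ⇒ e^(−k_d t) = 0.360
t = −ln(0.360) / 0.151 = 1.022 / 0.151 = 6.766 d.

t ≈ 6.77 d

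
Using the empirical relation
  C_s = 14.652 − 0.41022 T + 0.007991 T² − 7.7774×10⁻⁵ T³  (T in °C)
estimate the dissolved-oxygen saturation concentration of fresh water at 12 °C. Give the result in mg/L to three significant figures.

C_s = 14.652 − 0.41022×12 + 0.007991×12² − 7.7774×10⁻⁵×12³ = 10.75 mg/L.

C_s ≈ 10.7 mg/L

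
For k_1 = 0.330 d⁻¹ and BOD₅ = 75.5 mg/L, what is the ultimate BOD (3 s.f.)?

BOD₅ = L₀(1 − e^(−5k_1)) ⇒ L₀ = BOD₅ / (1 − e^(−5×0.330))
= 75.5 / (1 − 0.1920) = 75.5 / 0.8080 = 93.45 mg/L.

L₀ ≈ 93.4 mg/L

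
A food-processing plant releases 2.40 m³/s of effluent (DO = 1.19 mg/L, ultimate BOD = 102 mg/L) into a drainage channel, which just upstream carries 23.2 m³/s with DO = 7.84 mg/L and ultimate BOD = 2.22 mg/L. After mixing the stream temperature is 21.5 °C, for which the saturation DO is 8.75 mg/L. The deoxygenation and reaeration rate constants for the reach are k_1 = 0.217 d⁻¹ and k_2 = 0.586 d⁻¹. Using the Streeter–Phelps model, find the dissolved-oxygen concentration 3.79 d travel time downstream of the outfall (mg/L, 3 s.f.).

DO ≈ 6.33 mg/L

Mixed DO = (23.2×7.84 + 2.40×1.19)/(23.2+2.40) = 184.7/25.60 = 7.217 mg/L.
Mixed L₀ = (23.2×2.22 + 2.40×102)/(25.60) = 296.3/25.60 = 11.57 mg/L.
Initial deficit D₀ = C_s − DO₀ = 8.75 − 7.217 = 1.533 mg/L.
D(3.79) = [0.217×11.57/(0.586−0.217)](e^(−0.217×3.79) − e^(−0.586×3.79)) + 1.533 e^(−0.586×3.79)
= 6.807 × (0.4394 − 0.1085) + 1.533 × 0.1085 = 2.418 mg/L.
DO = 8.75 − 2.418 = 6.332 mg/L.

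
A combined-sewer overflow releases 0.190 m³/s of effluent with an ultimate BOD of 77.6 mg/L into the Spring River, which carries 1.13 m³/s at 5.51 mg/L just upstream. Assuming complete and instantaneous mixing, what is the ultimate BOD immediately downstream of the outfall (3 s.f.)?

15.9 mg/L

Flow-weighted mixing: C = (Q_r C_r + Q_w C_w)/(Q_r + Q_w)
= (1.13×5.51 + 0.190×77.6)/(1.13 + 0.190) = 20.97/1.320 = 15.89 mg/L.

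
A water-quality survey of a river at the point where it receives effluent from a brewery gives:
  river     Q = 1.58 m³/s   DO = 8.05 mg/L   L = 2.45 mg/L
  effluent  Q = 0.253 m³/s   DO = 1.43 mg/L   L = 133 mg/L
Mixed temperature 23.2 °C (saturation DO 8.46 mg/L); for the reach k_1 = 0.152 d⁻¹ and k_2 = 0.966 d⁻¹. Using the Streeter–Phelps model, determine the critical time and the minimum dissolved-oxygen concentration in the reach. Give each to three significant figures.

t_c ≈ 1.75 d; minimum DO ≈ 5.99 mg/L

Mixed DO = (1.58×8.05 + 0.253×1.43)/(1.58+0.253) = 13.08/1.833 = 7.136 mg/L.
Mixed L₀ = (1.58×2.45 + 0.253×133)/(1.833) = 37.52/1.833 = 20.47 mg/L.
Initial deficit D₀ = C_s − DO₀ = 8.46 − 7.136 = 1.324 mg/L.
t_c = (1/0.8140) ln[(0.966/0.152)(1 − 1.324×0.8140/(0.152×20.47))] = 1.229 × ln(4.154) = 1.750 d.
D_c = (0.152/0.966) × 20.47 × e^(−0.152×1.750) = 0.1573 × 20.47 × 0.7665 = 2.469 mg/L.
Minimum DO = 8.46 − 2.469 = 5.991 mg/L.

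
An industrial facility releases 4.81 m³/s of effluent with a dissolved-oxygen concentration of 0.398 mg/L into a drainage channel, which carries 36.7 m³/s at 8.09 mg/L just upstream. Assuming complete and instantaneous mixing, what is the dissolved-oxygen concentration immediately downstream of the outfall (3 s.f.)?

Flow-weighted mixing: C = (Q_r C_r + Q_w C_w)/(Q_r + Q_w)
= (36.7×8.09 + 4.81×0.398)/(36.7 + 4.81) = 298.8/41.51 = 7.199 mg/L.

7.20 mg/L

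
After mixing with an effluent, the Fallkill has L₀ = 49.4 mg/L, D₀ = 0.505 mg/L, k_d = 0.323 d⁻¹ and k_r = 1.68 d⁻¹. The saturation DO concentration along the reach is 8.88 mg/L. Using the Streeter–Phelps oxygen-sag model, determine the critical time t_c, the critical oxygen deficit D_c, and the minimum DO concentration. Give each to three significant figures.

At the critical point dD/dt = 0, so k_d L₀ e^(−k_d t) = k_r D. Substituting D(t) from the Streeter–Phelps equation and solving for t gives
t_c = ln[(k_r/k_d)(1 − D₀(k_r−k_d)/(k_d L₀))] / (k_r−k_d).
Here k_r−k_d = 1.357 d⁻¹ and 1 − D₀(k_r−k_d)/(k_d L₀) = 1 − 0.505×1.357/(0.323×49.4) = 0.9571, so
t_c = ln(5.201 × 0.9571) / 1.357 = 1.605 / 1.357 = 1.183 d.
L(t_c) = L₀ e^(−k_d t_c) = 49.4 × 0.6825 = 33.71 mg/L, and at the critical point k_r D_c = k_d L, so D_c = (0.323/1.68) × 33.71 = 6.482 mg/L.
Minimum DO = C_s − D_c = 8.88 − 6.482 = 2.398 mg/L.

t_c ≈ 1.18 d; D_c ≈ 6.48 mg/L; min DO ≈ 2.40 mg/L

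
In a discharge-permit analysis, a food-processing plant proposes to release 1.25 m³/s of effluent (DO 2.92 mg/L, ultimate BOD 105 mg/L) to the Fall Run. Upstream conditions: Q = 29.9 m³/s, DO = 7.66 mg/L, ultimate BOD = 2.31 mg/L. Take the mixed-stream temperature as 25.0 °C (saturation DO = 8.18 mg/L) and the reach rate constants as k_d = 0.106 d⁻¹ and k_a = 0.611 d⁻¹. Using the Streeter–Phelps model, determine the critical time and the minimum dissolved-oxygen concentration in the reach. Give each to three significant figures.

t_c ≈ 1.99 d; minimum DO ≈ 7.28 mg/L

Mixed DO = (29.9×7.66 + 1.25×2.92)/(29.9+1.25) = 232.7/31.15 = 7.470 mg/L.
Mixed L₀ = (29.9×2.31 + 1.25×105)/(31.15) = 200.3/31.15 = 6.431 mg/L.
Initial deficit D₀ = C_s − DO₀ = 8.18 − 7.470 = 0.7102 mg/L.
t_c = (1/0.5050) ln[(0.611/0.106)(1 − 0.7102×0.5050/(0.106×6.431))] = 1.980 × ln(2.731) = 1.990 d.
D_c = (0.106/0.611) × 6.431 × e^(−0.106×1.990) = 0.1735 × 6.431 × 0.8098 = 0.9035 mg/L.
Minimum DO = 8.18 − 0.9035 = 7.276 mg/L.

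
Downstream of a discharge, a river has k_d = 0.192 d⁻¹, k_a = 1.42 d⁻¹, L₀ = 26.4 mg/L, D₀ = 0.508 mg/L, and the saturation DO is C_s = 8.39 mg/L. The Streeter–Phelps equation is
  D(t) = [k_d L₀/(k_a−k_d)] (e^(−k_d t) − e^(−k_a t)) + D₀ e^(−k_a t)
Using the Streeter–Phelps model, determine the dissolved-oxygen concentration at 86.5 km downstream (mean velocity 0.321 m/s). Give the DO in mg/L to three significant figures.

DO ≈ 6.17 mg/L

Travel time t = x/v = 86.5 km / (0.321 m/s) = 86500 m / 0.321 m/s = 269500 s = 3.119 d.
k_d L₀/(k_a−k_d) = 0.192×26.4/(1.42−0.192) = 5.069/1.228 = 4.128 mg/L.
e^(−k_d t) = e^(−0.192×3.119) = 0.5495; e^(−k_a t) = e^(−1.42×3.119) = 0.01193.
D = 4.128 × (0.5495 − 0.01193) + 0.508 × 0.01193 = 2.219 + 0.006060 = 2.225 mg/L.
DO = C_s − D = 8.39 − 2.225 = 6.165 mg/L.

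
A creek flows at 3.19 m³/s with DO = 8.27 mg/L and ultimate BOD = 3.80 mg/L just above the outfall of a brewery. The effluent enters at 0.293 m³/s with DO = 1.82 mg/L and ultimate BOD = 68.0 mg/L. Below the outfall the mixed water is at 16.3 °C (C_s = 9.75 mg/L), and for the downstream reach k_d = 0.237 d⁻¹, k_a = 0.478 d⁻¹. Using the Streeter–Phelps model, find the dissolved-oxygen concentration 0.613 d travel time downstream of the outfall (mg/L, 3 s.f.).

Mixed DO = (3.19×8.27 + 0.293×1.82)/(3.19+0.293) = 26.91/3.483 = 7.727 mg/L.
Mixed L₀ = (3.19×3.80 + 0.293×68.0)/(3.483) = 32.05/3.483 = 9.201 mg/L.
Initial deficit D₀ = C_s − DO₀ = 9.75 − 7.727 = 2.023 mg/L.
D(0.613) = [0.237×9.201/(0.478−0.237)](e^(−0.237×0.613) − e^(−0.478×0.613)) + 2.023 e^(−0.478×0.613)
= 9.048 × (0.8648 − 0.7460) + 2.023 × 0.7460 = 2.583 mg/L.
DO = 9.75 − 2.583 = 7.167 mg/L.

DO ≈ 7.17 mg/L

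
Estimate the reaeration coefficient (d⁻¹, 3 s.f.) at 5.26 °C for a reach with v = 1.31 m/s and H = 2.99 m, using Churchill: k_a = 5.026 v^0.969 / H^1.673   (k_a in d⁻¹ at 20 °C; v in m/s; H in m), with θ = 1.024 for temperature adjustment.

k_a(20) = 5.026 × 1.31^0.969 / 2.99^1.673 = 5.026 × 1.299 / 6.249 = 1.045 d⁻¹.
k_a(5.26) = 1.045 × 1.024^(5.26−20) = 1.045 × 0.7050 = 0.7366 d⁻¹.

k_a ≈ 0.737 d⁻¹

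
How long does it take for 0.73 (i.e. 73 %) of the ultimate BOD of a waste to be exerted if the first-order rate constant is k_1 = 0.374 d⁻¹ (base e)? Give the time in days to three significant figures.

t ≈ 3.50 d

y/L₀ = 1 − e^(−k_1 t) = 0.73 ⇒ e^(−k_1 t) = 0.270
t = −ln(0.270) / 0.374 = 1.309 / 0.374 = 3.501 d.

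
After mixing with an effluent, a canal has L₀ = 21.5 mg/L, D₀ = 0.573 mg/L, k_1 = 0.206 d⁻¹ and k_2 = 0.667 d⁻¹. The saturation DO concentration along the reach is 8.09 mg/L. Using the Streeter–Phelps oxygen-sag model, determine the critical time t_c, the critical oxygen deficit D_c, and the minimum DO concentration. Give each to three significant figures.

t_c = [1/(k_2−k_1)] ln[(k_2/k_1)(1 − D₀(k_2−k_1)/(k_1 L₀))]
= [1/(0.667−0.206)] ln[(0.667/0.206)(1 − 0.573×0.4610/(0.206×21.5))]
= (1/0.4610) ln[3.238 × 0.9404] = 2.169 × ln(3.045) = 2.169 × 1.113 = 2.415 d.
D_c = (k_1/k_2) L₀ e^(−k_1 t_c) = (0.206/0.667) × 21.5 × e^(−0.206×2.415) = 0.3088 × 21.5 × 0.6080 = 4.037 mg/L.
Minimum DO = C_s − D_c = 8.09 − 4.037 = 4.053 mg/L.

t_c ≈ 2.42 d; D_c ≈ 4.04 mg/L; min DO ≈ 4.05 mg/L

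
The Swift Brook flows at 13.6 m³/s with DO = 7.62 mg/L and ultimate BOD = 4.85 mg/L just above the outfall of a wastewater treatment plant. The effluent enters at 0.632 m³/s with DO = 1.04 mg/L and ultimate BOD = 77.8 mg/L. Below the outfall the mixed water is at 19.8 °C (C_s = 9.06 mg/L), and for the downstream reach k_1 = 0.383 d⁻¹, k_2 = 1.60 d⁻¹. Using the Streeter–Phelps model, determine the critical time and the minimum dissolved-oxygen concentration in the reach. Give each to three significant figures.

t_c ≈ 0.237 d; minimum DO ≈ 7.29 mg/L

Mixed DO = (13.6×7.62 + 0.632×1.04)/(13.6+0.632) = 104.3/14.23 = 7.328 mg/L.
Mixed L₀ = (13.6×4.85 + 0.632×77.8)/(14.23) = 115.1/14.23 = 8.089 mg/L.
Initial deficit D₀ = C_s − DO₀ = 9.06 − 7.328 = 1.732 mg/L.
t_c = (1/1.217) ln[(1.60/0.383)(1 − 1.732×1.217/(0.383×8.089))] = 0.8217 × ln(1.335) = 0.2375 d.
D_c = (0.383/1.60) × 8.089 × e^(−0.383×0.2375) = 0.2394 × 8.089 × 0.9131 = 1.768 mg/L.
Minimum DO = 9.06 − 1.768 = 7.292 mg/L.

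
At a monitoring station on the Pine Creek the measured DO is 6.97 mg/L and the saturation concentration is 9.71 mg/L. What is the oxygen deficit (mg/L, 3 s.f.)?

D = C_s − C = 9.71 − 6.97 = 2.74 mg/L.

D ≈ 2.74 mg/L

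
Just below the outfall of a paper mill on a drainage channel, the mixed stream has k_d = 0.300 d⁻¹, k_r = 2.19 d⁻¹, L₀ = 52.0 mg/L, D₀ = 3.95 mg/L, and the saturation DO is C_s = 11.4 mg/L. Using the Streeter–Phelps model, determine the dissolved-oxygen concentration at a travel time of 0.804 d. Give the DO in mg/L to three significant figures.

k_d L₀/(k_r−k_d) = 0.300×52.0/(2.19−0.300) = 15.60/1.890 = 8.254 mg/L.
e^(−k_d t) = e^(−0.300×0.8040) = 0.7857; e^(−k_r t) = e^(−2.19×0.8040) = 0.1719.
D = 8.254 × (0.7857 − 0.1719) + 3.95 × 0.1719 = 5.066 + 0.6791 = 5.745 mg/L.
DO = C_s − D = 11.4 − 5.745 = 5.655 mg/L.

DO ≈ 5.65 mg/L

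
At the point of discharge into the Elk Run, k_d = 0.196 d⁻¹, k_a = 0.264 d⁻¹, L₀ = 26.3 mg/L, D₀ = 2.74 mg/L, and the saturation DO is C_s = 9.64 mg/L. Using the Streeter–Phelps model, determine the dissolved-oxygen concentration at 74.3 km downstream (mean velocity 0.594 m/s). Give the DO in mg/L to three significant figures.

Travel time t = x/v = 74.3 km / (0.594 m/s) = 74300 m / 0.594 m/s = 125100 s = 1.448 d.
k_d L₀/(k_a−k_d) = 0.196×26.3/(0.264−0.196) = 5.155/0.06800 = 75.81 mg/L.
e^(−k_d t) = e^(−0.196×1.448) = 0.7530; e^(−k_a t) = e^(−0.264×1.448) = 0.6824.
D = 75.81 × (0.7530 − 0.6824) + 2.74 × 0.6824 = 5.351 + 1.870 = 7.221 mg/L.
DO = C_s − D = 9.64 − 7.221 = 2.419 mg/L.

DO ≈ 2.42 mg/L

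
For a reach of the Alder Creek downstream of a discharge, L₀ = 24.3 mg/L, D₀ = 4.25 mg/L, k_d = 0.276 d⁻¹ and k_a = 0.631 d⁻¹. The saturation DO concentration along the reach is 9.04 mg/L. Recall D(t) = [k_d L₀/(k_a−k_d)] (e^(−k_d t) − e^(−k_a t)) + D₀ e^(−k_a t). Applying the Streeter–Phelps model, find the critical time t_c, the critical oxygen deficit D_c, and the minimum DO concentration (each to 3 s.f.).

With k_a/k_d = 2.286 and 1 − D₀(k_a−k_d)/(k_d L₀) = 0.7750,
t_c = ln(2.286 × 0.7750) / (0.631 − 0.276) = ln(1.772) / 0.3550 = 0.5721/0.3550 = 1.611 d.
L(t_c) = L₀ e^(−k_d t_c) = 24.3 × 0.6410 = 15.58 mg/L, and at the critical point k_a D_c = k_d L, so D_c = (0.276/0.631) × 15.58 = 6.813 mg/L.
Minimum DO = C_s − D_c = 9.04 − 6.813 = 2.227 mg/L.

t_c ≈ 1.61 d; D_c ≈ 6.81 mg/L; min DO ≈ 2.23 mg/L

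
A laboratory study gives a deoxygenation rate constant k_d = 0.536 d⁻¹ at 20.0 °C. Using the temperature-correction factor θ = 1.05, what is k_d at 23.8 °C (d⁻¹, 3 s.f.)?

k_d ≈ 0.645 d⁻¹

k_d(T₂) = k_d(T₁) · θ^(T₂−T₁) = 0.536 × 1.05^(23.8−20.0)
= 0.536 × 1.05^3.80 = 0.536 × 1.204 = 0.6452 d⁻¹.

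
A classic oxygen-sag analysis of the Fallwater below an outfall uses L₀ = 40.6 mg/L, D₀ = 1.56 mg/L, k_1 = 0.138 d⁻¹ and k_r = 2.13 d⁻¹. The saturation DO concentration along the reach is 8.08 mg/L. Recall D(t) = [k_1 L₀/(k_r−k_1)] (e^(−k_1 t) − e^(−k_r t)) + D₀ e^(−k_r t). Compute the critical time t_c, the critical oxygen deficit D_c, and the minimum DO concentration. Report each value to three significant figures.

t_c ≈ 0.968 d; D_c ≈ 2.30 mg/L; min DO ≈ 5.78 mg/L

At the critical point dD/dt = 0, so k_1 L₀ e^(−k_1 t) = k_r D. Substituting D(t) from the Streeter–Phelps equation and solving for t gives
t_c = ln[(k_r/k_1)(1 − D₀(k_r−k_1)/(k_1 L₀))] / (k_r−k_1).
Here k_r−k_1 = 1.992 d⁻¹ and 1 − D₀(k_r−k_1)/(k_1 L₀) = 1 − 1.56×1.992/(0.138×40.6) = 0.4454, so
t_c = ln(15.43 × 0.4454) / 1.992 = 1.928 / 1.992 = 0.9678 d.
D_c = (k_1/k_r) L₀ e^(−k_1 t_c) = (0.138/2.13) × 40.6 × e^(−0.138×0.9678) = 0.06479 × 40.6 × 0.8750 = 2.302 mg/L.
Minimum DO = C_s − D_c = 8.08 − 2.302 = 5.778 mg/L.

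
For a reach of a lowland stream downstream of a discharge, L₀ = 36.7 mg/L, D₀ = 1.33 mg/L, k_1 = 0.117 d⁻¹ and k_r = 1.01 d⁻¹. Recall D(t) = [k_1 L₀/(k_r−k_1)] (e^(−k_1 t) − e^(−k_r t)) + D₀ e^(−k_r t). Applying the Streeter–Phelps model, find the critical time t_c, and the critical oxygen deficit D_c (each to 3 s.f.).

t_c ≈ 2.05 d; D_c ≈ 3.34 mg/L

At the critical point dD/dt = 0, so k_1 L₀ e^(−k_1 t) = k_r D. Substituting D(t) from the Streeter–Phelps equation and solving for t gives
t_c = ln[(k_r/k_1)(1 − D₀(k_r−k_1)/(k_1 L₀))] / (k_r−k_1).
Here k_r−k_1 = 0.8930 d⁻¹ and 1 − D₀(k_r−k_1)/(k_1 L₀) = 1 − 1.33×0.8930/(0.117×36.7) = 0.7234, so
t_c = ln(8.632 × 0.7234) / 0.8930 = 1.832 / 0.8930 = 2.051 d.
D_c = (k_1/k_r) L₀ e^(−k_1 t_c) = (0.117/1.01) × 36.7 × e^(−0.117×2.051) = 0.1158 × 36.7 × 0.7866 = 3.344 mg/L.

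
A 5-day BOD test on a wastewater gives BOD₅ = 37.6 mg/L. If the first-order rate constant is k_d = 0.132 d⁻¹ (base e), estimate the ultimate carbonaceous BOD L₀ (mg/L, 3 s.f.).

L₀ ≈ 77.8 mg/L

BOD₅ = L₀(1 − e^(−5k_d)) ⇒ L₀ = BOD₅ / (1 − e^(−5×0.132))
= 37.6 / (1 − 0.5169) = 37.6 / 0.4831 = 77.82 mg/L.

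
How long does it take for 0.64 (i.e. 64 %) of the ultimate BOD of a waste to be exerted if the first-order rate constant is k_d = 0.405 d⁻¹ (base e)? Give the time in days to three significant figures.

y/L₀ = 1 − e^(−k_d t) = 0.64 ⇒ e^(−k_d t) = 0.360
t = −ln(0.360) / 0.405 = 1.022 / 0.405 = 2.523 d.

t ≈ 2.52 d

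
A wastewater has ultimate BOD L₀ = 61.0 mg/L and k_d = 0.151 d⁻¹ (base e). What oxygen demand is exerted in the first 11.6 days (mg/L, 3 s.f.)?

y ≈ 50.4 mg/L

y_t = L₀(1 − e^(−k_d t)) = 61.0 × (1 − e^(−0.151×11.6))
= 61.0 × (1 − 0.1735) = 61.0 × 0.8265 = 50.42 mg/L.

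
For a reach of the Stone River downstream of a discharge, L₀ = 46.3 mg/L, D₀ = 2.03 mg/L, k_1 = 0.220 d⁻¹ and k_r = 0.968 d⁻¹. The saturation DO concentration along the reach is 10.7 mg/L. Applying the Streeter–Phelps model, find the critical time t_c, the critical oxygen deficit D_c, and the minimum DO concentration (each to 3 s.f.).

t_c ≈ 1.76 d; D_c ≈ 7.14 mg/L; min DO ≈ 3.56 mg/L

t_c = [1/(k_r−k_1)] ln[(k_r/k_1)(1 − D₀(k_r−k_1)/(k_1 L₀))]
= [1/(0.968−0.220)] ln[(0.968/0.220)(1 − 2.03×0.7480/(0.220×46.3))]
= (1/0.7480) ln[4.400 × 0.8509] = 1.337 × ln(3.744) = 1.337 × 1.320 = 1.765 d.
D_c = (k_1/k_r) L₀ e^(−k_1 t_c) = (0.220/0.968) × 46.3 × e^(−0.220×1.765) = 0.2273 × 46.3 × 0.6782 = 7.137 mg/L.
Minimum DO = C_s − D_c = 10.7 − 7.137 = 3.563 mg/L.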